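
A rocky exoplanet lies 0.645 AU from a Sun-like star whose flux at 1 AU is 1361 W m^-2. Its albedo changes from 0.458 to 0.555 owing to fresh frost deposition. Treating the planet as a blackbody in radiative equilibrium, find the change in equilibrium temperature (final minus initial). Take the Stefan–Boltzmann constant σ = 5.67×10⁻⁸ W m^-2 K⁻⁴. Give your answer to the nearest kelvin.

-14 kelvin

Flux at the orbit: S = 1361/(0.645)² = 3271 W m^-2.
Initial: T₁ = [S(1−0.458)/(4σ)]^(1/4) = 297.4 K.
With α = 0.555, T₂ = 283.1 K.
ΔT = T₂ − T₁ = -14.30 K.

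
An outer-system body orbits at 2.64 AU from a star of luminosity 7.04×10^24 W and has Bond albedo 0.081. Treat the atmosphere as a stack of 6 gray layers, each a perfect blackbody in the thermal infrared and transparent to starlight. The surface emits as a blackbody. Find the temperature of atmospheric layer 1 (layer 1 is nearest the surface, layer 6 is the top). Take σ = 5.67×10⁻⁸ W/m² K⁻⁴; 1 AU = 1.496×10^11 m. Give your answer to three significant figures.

d = 2.64 × 1.496×10^11 m = 3.949×10^11 m.
Spreading L over a sphere of radius d: S = 7.04×10^24/(4π·3.95×10^11²) = 3.592 W/m².
OLR = S(1−α)/4 = 0.8252 W/m²; the top layer radiates at T_e = 61.76 K.
In the N-layer model, layer k (counted from the surface) has T_k = (N+1−k)^(1/4)·T_e.
T_1 = (6)^(1/4)·61.76 = 96.67 K.

96.7 K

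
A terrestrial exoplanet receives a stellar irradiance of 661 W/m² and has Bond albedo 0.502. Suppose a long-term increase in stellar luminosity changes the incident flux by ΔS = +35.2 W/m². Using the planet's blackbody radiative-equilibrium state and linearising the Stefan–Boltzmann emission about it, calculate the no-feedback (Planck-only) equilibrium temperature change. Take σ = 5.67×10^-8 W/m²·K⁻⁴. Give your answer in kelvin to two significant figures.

2.6 kelvin

Unperturbed T_e = [661.0·(1−0.502)/(4σ)]^¼ = 195.2 K.
ΔF = Δ[S(1−α)]/4 = (1−0.502)·+35.2/4 = 4.382 W/m².
The Planck feedback parameter is 4σT_e³ = 1.686 W/m²/K.
Hence the no-feedback warming is ΔF/(4σT_e³) = 2.60 K.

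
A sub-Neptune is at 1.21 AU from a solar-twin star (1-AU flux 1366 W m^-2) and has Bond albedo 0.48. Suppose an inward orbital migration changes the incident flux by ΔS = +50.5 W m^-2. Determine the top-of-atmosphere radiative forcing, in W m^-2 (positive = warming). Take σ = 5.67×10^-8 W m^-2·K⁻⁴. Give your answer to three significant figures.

Irradiance scales as 1/d², so S = 1366 W m^-2 × (1/1.21)² = 933.0 W m^-2.
ΔF = Δ[S(1−α)]/4 = (1−0.48)·+50.5/4 = 6.565 W m^-2.

6.57 W m^-2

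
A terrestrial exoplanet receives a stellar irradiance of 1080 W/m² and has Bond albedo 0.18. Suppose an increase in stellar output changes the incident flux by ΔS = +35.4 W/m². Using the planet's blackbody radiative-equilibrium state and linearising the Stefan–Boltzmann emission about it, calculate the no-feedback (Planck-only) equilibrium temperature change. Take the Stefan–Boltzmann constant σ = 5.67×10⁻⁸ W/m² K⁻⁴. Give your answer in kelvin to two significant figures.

2.0 K

The baseline emission temperature is T_e = 250.0 K.
Only a fraction (1−α) is absorbed and it's spread over 4πR², so ΔF = (1−α)ΔS/4 = 7.257 W/m².
Planck response: λ_P = 4σT_e³ = 4·5.67×10⁻⁸·(250.0)³ = 3.543 W/m²/K.
ΔT₀ = ΔF/λ_P = 7.257/3.543 = 2.05 K.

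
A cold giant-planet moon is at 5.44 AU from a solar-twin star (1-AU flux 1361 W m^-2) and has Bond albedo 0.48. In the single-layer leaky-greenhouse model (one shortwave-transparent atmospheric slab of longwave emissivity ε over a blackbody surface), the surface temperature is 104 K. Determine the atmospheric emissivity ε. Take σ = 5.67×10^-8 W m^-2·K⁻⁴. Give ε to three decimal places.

0.197

Flux at the orbit: S = 1361/(5.44)² = 45.99 W m^-2.
TOA balance gives T_e = 101.3 K.
T_s⁴ = T_e⁴·2/(2−ε) → ε = 2 − 2(T_e/T_s)⁴ = 2 − 2·(101.3/104)⁴ = 0.1973.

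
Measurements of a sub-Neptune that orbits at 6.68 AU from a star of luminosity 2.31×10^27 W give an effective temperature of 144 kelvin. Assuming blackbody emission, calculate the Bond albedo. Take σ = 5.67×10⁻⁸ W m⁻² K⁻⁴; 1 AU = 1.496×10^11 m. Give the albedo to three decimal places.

d = 6.68 × 1.496×10^11 m = 9.993×10^11 m.
Flux at the orbit: S = L/(4πd²) = 2.31×10^27/(4π·(9.99×10^11)²) = 184.1 W m⁻².
Rearranging the radiative balance, α = 1 − 4σT⁴/S.
σT⁴ = 24.38 W m⁻², so 4σT⁴ = 97.52 W m⁻².
1−α = 97.52/184.1 = 0.5298, so α = 0.4702.

0.470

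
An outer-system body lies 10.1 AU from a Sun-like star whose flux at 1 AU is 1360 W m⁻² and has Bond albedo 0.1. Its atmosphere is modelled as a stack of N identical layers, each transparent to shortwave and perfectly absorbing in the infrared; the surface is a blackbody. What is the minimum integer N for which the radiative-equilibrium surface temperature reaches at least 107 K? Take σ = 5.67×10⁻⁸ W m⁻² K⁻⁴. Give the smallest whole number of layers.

By the inverse-square law, S = 1360/10.1² = 13.33 W m⁻².
Top-of-atmosphere balance: σT_e⁴ = S(1−α)/4 = 3.000 W m⁻² → T_e = 85.29 K.
T_s = (N+1)^(1/4)·T_e ≥ 107 K requires N+1 ≥ (T_s/T_e)⁴ = (107/85.29)⁴ = 2.478.
Rounding up, N = 2.

2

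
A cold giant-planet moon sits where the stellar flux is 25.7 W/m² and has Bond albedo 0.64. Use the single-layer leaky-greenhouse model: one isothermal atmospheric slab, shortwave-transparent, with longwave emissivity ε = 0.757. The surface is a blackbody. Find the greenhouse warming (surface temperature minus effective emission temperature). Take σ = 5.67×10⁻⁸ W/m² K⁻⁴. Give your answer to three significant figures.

10.1 K

Effective emission temperature (TOA balance): σT_e⁴ = S(1−α)/4 = 2.313 W/m² → T_e = 79.92 K.
Surface balance with a leaky layer gives σT_s⁴ = σT_e⁴·2/(2−ε), so T_s = T_e·[2/(2−0.757)]^(1/4) = 90.01 K.
The atmosphere warms the surface by 10.09 K.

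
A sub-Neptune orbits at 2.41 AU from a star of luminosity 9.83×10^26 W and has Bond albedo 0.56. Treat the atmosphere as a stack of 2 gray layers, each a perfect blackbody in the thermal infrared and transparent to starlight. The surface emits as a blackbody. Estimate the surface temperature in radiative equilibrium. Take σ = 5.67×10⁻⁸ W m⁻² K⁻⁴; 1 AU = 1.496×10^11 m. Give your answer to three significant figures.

243 kelvin

d = 2.41 × 1.496×10^11 m = 3.605×10^11 m.
S = L/(4πd²) = 601.8 W m⁻².
OLR = S(1−α)/4 = 66.20 W m⁻²; the top layer radiates at T_e = 184.8 K.
Layer-by-layer balance gives σT_s⁴ = (N+1)σT_e⁴, so T_s = 3^¼·184.8 = 243.3 K.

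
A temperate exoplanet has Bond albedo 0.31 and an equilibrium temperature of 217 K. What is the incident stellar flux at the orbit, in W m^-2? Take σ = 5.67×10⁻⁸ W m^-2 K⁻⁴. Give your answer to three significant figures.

From S(1−α)/4 = σT⁴: S = 4σT⁴/(1−α).
σT⁴ = 5.67×10⁻⁸·(217)⁴ = 125.7 W m^-2.
S = 4·125.7/0.69 = 728.8 W m^-2.

729 W m^-2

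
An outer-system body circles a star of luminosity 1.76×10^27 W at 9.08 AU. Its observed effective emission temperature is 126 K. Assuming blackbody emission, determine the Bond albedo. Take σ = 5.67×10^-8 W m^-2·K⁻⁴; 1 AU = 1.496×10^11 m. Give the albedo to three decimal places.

0.247

d = 9.08 × 1.496×10^11 m = 1.358×10^12 m.
Spreading L over a sphere of radius d: S = 1.76×10^27/(4π·1.36×10^12²) = 75.90 W m^-2.
Rearranging the radiative balance, α = 1 − 4σT⁴/S.
σT⁴ = 14.29 W m^-2, so 4σT⁴ = 57.16 W m^-2.
Hence α = 1 − 57.16/75.90 = 0.2469.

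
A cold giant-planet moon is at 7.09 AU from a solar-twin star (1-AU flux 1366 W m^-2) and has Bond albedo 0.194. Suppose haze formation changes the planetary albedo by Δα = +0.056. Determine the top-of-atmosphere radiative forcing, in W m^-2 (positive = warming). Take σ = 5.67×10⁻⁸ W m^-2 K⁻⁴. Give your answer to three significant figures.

-0.380 W m^-2

By the inverse-square law, S = 1366/7.09² = 27.17 W m^-2.
The change in absorbed flux is Δ[S(1−α)/4] = −SΔα/4 = -0.3804 W m^-2.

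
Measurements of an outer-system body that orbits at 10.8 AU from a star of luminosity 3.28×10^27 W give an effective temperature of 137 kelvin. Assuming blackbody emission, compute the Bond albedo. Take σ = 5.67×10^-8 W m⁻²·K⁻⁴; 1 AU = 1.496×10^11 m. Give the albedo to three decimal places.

0.201

d = 10.8 × 1.496×10^11 m = 1.616×10^12 m.
Spreading L over a sphere of radius d: S = 3.28×10^27/(4π·1.62×10^12²) = 99.99 W m⁻².
Energy balance: S(1−α)/4 = σT⁴, so 1−α = 4σT⁴/S.
σT⁴ = 19.97 W m⁻², so 4σT⁴ = 79.90 W m⁻².
Hence α = 1 − 79.90/99.99 = 0.2010.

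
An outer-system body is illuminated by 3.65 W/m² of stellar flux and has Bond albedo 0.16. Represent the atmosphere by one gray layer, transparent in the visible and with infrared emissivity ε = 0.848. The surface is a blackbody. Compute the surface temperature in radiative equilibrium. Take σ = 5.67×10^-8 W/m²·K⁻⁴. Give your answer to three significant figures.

69.6 K

At the top of the atmosphere, σT_e⁴ = S(1−α)/4 = 0.7665 W/m², giving T_e = 60.64 K.
The surface balance (absorbed SW + ε·downward IR = σT_s⁴) with T_a⁴ = T_s⁴/2 reduces to T_s = T_e·[2/(2−ε)]^¼ = 69.60 K.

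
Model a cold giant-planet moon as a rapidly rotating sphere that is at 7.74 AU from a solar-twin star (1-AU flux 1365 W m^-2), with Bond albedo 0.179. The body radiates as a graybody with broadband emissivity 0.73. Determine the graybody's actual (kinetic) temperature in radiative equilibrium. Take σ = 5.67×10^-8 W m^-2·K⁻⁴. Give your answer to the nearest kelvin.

103 kelvin

By the inverse-square law, S = 1365/7.74² = 22.79 W m^-2.
The planet absorbs (1−α)S over its disc πR² and re-emits over 4πR², so the mean absorbed flux is (1−0.179)·22.79/4 = 4.677 W m^-2.
Radiative balance εσT⁴ = 4.677 gives T = [4.677/(0.73·σ)]^(1/4) = 103.1 K.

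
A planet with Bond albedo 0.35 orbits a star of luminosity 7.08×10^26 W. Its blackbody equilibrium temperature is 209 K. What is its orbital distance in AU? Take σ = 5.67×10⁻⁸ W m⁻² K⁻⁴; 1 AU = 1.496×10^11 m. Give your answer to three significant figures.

1.94 AU

The flux needed for this T is 4σT⁴/(1−0.35) = 665.8 W m⁻².
S = L/(4πd²) → d = √(L/4πS) = √(7.08×10^26/(4π·665.8)) = 2.909×10^11 m = 1.945 AU.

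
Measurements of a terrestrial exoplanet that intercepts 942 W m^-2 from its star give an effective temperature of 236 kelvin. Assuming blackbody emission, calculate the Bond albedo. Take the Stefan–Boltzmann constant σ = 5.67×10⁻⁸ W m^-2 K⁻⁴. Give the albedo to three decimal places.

0.253

Rearranging the radiative balance, α = 1 − 4σT⁴/S.
4σT⁴ = 4·5.67×10⁻⁸·(236)⁴ = 703.5 W m^-2.
1−α = 703.5/942.0 = 0.7469, so α = 0.2531.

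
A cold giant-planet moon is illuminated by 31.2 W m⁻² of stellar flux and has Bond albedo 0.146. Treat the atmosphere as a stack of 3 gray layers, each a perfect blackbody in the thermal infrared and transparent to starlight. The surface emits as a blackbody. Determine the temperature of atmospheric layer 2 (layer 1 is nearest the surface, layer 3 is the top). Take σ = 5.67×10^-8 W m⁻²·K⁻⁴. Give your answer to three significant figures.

124 kelvin

OLR = S(1−α)/4 = 6.661 W m⁻²; the top layer radiates at T_e = 104.1 K.
The net upward flux σT_e⁴ is constant between every pair of levels, so T_k⁴ = (N+1−k)T_e⁴.
With k = 2: T_2 = (3+1−2)^¼·104.1 K = 123.8 K.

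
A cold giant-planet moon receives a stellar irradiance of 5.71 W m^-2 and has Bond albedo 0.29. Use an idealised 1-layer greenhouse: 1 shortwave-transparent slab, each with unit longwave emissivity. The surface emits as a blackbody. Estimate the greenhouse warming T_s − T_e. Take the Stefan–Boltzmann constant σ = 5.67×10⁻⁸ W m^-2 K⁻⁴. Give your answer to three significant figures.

12.3 K

Top-of-atmosphere balance: σT_e⁴ = S(1−α)/4 = 1.014 W m^-2 → T_e = 65.02 K.
T_s = (N+1)^(1/4)·T_e = 77.33 K.
Warming: T_s − T_e = 12.30 K.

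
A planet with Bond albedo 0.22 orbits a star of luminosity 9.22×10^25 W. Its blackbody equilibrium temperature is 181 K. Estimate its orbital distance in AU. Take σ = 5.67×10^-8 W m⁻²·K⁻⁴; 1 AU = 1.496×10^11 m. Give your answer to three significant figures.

Energy balance gives S = 4σT⁴/(1−α) = 312.1 W m⁻².
Then d = [L/(4πS)]^(1/2) = 1.533×10^11 m, i.e. 1.025 AU.

1.02 AU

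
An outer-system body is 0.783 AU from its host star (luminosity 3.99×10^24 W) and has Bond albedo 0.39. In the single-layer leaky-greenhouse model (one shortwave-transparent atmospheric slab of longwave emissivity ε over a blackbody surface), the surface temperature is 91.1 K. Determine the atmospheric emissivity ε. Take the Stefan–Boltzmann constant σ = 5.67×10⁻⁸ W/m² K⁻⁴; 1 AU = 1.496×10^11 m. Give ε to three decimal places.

0.193

d = 0.783 × 1.496×10^11 m = 1.171×10^11 m.
S = L/(4πd²) = 23.14 W/m².
First, T_e = [23.14·(1−0.39)/(4σ)]^(1/4) = 88.82 K.
Since (2−ε)/2 = (T_e/T_s)⁴ = 0.9036, ε = 0.1927.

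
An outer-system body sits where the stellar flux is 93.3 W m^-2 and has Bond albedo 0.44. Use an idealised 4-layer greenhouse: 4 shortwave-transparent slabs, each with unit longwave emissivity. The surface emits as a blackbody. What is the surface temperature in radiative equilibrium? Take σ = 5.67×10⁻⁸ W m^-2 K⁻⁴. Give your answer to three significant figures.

The effective emission temperature is T_e = [S(1−α)/(4σ)]^¼ = 123.2 K.
With N = 4 opaque layers, T_s = (N+1)^(1/4)·T_e = 5^(1/4)·123.2 = 184.2 K.

184 K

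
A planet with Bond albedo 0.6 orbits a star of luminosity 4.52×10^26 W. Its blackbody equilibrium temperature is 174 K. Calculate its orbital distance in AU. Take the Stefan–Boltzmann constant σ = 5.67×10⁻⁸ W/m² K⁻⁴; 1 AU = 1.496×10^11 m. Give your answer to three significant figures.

1.76 AU

Energy balance gives S = 4σT⁴/(1−α) = 519.7 W/m².
Then d = [L/(4πS)]^(1/2) = 2.631×10^11 m, i.e. 1.759 AU.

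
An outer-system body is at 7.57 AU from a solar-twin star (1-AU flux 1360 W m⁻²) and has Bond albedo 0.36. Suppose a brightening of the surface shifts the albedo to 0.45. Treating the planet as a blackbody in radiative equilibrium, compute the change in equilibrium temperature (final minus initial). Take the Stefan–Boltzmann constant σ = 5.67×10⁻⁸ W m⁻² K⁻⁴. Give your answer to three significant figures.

-3.36 K

Flux at the orbit: S = 1360/(7.57)² = 23.73 W m⁻².
Initial: T₁ = [S(1−0.36)/(4σ)]^(1/4) = 90.46 K.
After:  T₂ = [23.73·0.55/(4σ)]^(1/4) = 87.10 K.
ΔT = T₂ − T₁ = -3.363 K.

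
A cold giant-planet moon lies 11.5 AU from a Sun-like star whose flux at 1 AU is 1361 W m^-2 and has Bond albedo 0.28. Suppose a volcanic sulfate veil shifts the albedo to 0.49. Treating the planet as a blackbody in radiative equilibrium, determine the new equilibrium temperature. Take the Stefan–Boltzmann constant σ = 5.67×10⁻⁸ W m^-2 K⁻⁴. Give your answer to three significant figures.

69.4 K

By the inverse-square law, S = 1361/11.5² = 10.29 W m^-2.
T₂ = [S(1−α₂)/(4σ)]^(1/4) = [10.29·0.51/(4σ)]^(1/4) = 69.36 K.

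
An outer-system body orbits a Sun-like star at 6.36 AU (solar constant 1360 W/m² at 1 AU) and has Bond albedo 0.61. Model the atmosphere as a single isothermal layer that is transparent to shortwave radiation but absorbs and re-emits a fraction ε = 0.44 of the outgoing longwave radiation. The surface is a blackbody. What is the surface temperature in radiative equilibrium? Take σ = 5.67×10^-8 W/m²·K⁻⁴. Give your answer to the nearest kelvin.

93 K

Flux at the orbit: S = 1360/(6.36)² = 33.62 W/m².
The planet radiates to space at T_e = [S(1−α)/(4σ)]^(1/4) = 87.20 K.
The surface balance (absorbed SW + ε·downward IR = σT_s⁴) with T_a⁴ = T_s⁴/2 reduces to T_s = T_e·[2/(2−ε)]^¼ = 92.79 K.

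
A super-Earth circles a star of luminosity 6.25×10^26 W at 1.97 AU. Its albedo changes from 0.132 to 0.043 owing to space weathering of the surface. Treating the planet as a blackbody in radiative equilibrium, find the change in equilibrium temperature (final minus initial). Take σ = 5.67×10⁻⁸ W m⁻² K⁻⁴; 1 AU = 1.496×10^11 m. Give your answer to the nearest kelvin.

5 kelvin

d = 1.97 × 1.496×10^11 m = 2.947×10^11 m.
Spreading L over a sphere of radius d: S = 6.25×10^26/(4π·2.95×10^11²) = 572.6 W m⁻².
Initial: T₁ = [S(1−0.132)/(4σ)]^(1/4) = 216.4 K.
Final:   T₂ = [S(1−0.043)/(4σ)]^(1/4) = 221.7 K.
Change: 221.7 − 216.4 = 5.345 K.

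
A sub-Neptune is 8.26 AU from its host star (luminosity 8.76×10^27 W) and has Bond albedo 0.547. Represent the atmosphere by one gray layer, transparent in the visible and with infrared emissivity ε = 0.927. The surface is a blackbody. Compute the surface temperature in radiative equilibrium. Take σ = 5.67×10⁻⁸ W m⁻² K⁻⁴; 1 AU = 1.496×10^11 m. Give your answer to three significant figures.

Orbital distance: d = 8.26 AU = 1.236×10^12 m.
Spreading L over a sphere of radius d: S = 8.76×10^27/(4π·1.24×10^12²) = 456.5 W m⁻².
At the top of the atmosphere, σT_e⁴ = S(1−α)/4 = 51.70 W m⁻², giving T_e = 173.8 K.
The surface balance (absorbed SW + ε·downward IR = σT_s⁴) with T_a⁴ = T_s⁴/2 reduces to T_s = T_e·[2/(2−ε)]^¼ = 203.0 K.

203 K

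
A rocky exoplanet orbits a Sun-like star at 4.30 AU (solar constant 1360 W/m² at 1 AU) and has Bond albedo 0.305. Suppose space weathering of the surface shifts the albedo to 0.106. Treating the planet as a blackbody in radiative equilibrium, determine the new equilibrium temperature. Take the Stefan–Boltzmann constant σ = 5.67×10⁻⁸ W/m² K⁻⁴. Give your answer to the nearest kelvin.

130 kelvin

Flux at the orbit: S = 1360/(4.30)² = 73.55 W/m².
T₂ = [S(1−α₂)/(4σ)]^(1/4) = [73.55·0.894/(4σ)]^(1/4) = 130.5 K.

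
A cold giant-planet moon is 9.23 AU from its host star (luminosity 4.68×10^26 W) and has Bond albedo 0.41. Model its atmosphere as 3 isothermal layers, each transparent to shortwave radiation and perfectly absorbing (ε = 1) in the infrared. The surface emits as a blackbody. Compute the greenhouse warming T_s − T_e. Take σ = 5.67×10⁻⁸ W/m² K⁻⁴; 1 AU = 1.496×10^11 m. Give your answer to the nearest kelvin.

d = 9.23 × 1.496×10^11 m = 1.381×10^12 m.
Spreading L over a sphere of radius d: S = 4.68×10^26/(4π·1.38×10^12²) = 19.53 W/m².
The effective emission temperature is T_e = [S(1−α)/(4σ)]^¼ = 84.43 K.
Surface: T_s = (4)^¼·T_e = 119.4 K.
So the greenhouse effect raises the surface by 119.4 − 84.43 = 34.97 K.

35 kelvin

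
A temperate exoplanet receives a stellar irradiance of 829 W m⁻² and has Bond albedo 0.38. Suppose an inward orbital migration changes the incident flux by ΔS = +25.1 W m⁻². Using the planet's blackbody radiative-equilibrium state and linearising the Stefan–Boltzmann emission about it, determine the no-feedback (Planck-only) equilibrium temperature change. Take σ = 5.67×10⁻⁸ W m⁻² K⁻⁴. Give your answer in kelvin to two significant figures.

Unperturbed T_e = [829.0·(1−0.38)/(4σ)]^¼ = 218.2 K.
ΔF = Δ[S(1−α)]/4 = (1−0.38)·+25.1/4 = 3.891 W m⁻².
Linearising σT⁴ gives d(σT⁴)/dT = 4σT_e³ = 2.356 W m⁻² per K.
ΔT₀ = ΔF/λ_P = 3.891/2.356 = 1.65 K.

1.7 kelvin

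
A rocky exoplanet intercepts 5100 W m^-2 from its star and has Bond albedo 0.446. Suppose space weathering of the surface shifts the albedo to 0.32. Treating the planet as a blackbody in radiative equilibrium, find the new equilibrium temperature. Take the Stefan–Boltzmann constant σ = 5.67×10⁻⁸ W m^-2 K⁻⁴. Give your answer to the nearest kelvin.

With the new albedo, S(1−α₂)/4 = 867.0 W m^-2, so T₂ = 351.6 K.

352 kelvin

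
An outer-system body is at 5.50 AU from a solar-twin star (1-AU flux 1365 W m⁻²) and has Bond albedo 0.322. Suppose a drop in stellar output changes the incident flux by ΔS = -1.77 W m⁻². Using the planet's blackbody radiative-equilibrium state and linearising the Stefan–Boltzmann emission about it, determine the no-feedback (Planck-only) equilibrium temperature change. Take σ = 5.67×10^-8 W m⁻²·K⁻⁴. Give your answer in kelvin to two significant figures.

-1.1 K

Irradiance scales as 1/d², so S = 1365 W m⁻² × (1/5.50)² = 45.12 W m⁻².
The baseline emission temperature is T_e = 107.8 K.
TOA radiative forcing: ΔF = (1−α)ΔS/4 = 0.678·(-1.77)/4 = -0.3000 W m⁻².
The Planck feedback parameter is 4σT_e³ = 0.2839 W m⁻²/K.
Hence the no-feedback warming is ΔF/(4σT_e³) = -1.06 K.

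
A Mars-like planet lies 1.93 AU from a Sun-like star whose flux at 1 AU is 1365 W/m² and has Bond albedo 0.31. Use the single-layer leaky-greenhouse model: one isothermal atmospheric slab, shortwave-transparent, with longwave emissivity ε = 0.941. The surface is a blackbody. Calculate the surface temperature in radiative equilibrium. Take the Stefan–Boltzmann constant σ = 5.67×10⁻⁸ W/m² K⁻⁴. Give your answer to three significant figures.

Flux at the orbit: S = 1365/(1.93)² = 366.5 W/m².
At the top of the atmosphere, σT_e⁴ = S(1−α)/4 = 63.21 W/m², giving T_e = 182.7 K.
For a single slab of emissivity ε, T_s⁴ = 2T_e⁴/(2−ε); thus T_s = 182.7·(1.889)^(1/4) = 214.2 K.

214 kelvin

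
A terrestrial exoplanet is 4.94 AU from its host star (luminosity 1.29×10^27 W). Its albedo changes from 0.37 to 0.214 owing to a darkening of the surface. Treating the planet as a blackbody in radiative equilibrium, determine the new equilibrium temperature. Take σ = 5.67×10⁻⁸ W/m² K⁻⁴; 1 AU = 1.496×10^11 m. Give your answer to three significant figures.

Orbital distance: d = 4.94 AU = 7.390×10^11 m.
Flux at the orbit: S = L/(4πd²) = 1.29×10^27/(4π·(7.39×10^11)²) = 188.0 W/m².
New equilibrium: T₂ = [(1−0.214)·188.0/(4σ)]^(1/4) = 159.8 K.

160 K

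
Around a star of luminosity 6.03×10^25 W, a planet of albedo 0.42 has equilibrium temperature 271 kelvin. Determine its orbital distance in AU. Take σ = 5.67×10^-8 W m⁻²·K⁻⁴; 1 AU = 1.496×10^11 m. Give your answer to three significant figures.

Energy balance gives S = 4σT⁴/(1−α) = 2109 W m⁻².
From L = 4πd²S, d = √(6.03×10^25/(4π·2109)) = 4.770×10^10 m = 0.3188 AU.

0.319 AU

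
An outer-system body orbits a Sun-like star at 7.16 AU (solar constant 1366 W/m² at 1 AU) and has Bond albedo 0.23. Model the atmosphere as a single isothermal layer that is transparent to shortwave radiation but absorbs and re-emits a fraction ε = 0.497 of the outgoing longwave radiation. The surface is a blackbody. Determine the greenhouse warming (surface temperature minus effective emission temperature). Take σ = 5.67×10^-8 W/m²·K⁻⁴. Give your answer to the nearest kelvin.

7 K

By the inverse-square law, S = 1366/7.16² = 26.65 W/m².
At the top of the atmosphere, σT_e⁴ = S(1−α)/4 = 5.129 W/m², giving T_e = 97.53 K.
For a single slab of emissivity ε, T_s⁴ = 2T_e⁴/(2−ε); thus T_s = 97.53·(1.331)^(1/4) = 104.7 K.
Greenhouse warming: T_s − T_e = 7.220 K.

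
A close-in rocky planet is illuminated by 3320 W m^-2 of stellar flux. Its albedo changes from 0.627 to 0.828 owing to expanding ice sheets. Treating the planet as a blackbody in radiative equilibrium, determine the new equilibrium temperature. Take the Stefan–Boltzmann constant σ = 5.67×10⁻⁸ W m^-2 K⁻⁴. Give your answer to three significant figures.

With the new albedo, S(1−α₂)/4 = 142.8 W m^-2, so T₂ = 224.0 K.

224 K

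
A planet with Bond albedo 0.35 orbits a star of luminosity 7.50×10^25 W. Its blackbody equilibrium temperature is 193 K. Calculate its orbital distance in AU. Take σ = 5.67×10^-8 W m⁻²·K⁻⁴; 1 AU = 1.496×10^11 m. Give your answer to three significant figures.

0.742 AU

Energy balance gives S = 4σT⁴/(1−α) = 484.1 W m⁻².
From L = 4πd²S, d = √(7.50×10^25/(4π·484.1)) = 1.110×10^11 m = 0.7422 AU.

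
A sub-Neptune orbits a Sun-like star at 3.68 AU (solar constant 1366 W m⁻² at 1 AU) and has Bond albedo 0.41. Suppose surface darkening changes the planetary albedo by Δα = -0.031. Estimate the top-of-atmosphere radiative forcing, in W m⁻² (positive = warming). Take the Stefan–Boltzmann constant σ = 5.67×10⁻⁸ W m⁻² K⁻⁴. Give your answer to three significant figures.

By the inverse-square law, S = 1366/3.68² = 100.9 W m⁻².
TOA radiative forcing: ΔF = −S·Δα/4 = −100.9·(-0.031)/4 = 0.7817 W m⁻².

0.782 W m⁻²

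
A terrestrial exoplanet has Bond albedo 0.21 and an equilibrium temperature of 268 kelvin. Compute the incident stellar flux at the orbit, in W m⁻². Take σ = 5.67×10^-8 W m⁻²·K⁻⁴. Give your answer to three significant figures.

From S(1−α)/4 = σT⁴: S = 4σT⁴/(1−α).
σT⁴ = 5.67×10⁻⁸·(268)⁴ = 292.5 W m⁻².
S = 4·292.5/0.79 = 1481 W m⁻².

1480 W m⁻²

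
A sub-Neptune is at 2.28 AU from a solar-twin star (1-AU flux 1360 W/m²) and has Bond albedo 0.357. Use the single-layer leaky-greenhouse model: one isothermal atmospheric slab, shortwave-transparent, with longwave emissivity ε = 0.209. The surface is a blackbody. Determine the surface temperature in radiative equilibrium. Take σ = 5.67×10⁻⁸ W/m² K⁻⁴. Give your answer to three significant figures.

170 kelvin

By the inverse-square law, S = 1360/2.28² = 261.6 W/m².
The planet radiates to space at T_e = [S(1−α)/(4σ)]^(1/4) = 165.0 K.
For a single slab of emissivity ε, T_s⁴ = 2T_e⁴/(2−ε); thus T_s = 165.0·(1.117)^(1/4) = 169.6 K.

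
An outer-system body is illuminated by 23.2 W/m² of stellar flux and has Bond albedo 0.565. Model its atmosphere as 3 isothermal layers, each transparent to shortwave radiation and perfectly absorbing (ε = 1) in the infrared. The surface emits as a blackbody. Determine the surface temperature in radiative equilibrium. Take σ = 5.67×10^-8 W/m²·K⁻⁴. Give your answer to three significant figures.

OLR = S(1−α)/4 = 2.523 W/m²; the top layer radiates at T_e = 81.67 K.
With N = 3 opaque layers, T_s = (N+1)^(1/4)·T_e = 4^(1/4)·81.67 = 115.5 K.

116 kelvin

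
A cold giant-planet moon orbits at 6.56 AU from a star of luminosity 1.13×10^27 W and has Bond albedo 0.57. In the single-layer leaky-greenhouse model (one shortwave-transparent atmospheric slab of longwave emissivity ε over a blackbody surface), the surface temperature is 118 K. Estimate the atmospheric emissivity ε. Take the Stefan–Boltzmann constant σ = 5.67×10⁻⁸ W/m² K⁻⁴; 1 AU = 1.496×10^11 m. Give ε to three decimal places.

Orbital distance: d = 6.56 AU = 9.814×10^11 m.
Flux at the orbit: S = L/(4πd²) = 1.13×10^27/(4π·(9.81×10^11)²) = 93.37 W/m².
TOA balance gives T_e = 115.3 K.
Since (2−ε)/2 = (T_e/T_s)⁴ = 0.9131, ε = 0.1739.

0.174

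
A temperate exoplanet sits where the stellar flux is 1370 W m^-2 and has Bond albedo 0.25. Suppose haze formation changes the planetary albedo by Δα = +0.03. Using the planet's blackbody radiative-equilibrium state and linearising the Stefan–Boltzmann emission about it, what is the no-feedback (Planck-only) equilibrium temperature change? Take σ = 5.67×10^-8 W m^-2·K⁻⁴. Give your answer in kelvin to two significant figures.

-2.6 kelvin

Reference equilibrium: T_e = [S(1−α)/(4σ)]^(1/4) = 259.4 K.
ΔF = −(S/4)Δα = −(1370/4)×(+0.03) = -10.28 W m^-2.
Linearising σT⁴ gives d(σT⁴)/dT = 4σT_e³ = 3.960 W m^-2 per K.
ΔT₀ = ΔF/λ_P = -10.28/3.960 = -2.59 K.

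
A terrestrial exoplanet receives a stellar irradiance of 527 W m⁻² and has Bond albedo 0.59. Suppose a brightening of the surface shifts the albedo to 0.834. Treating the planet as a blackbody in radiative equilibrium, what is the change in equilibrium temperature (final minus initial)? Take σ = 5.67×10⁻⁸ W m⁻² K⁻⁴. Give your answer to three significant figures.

Initial: T₁ = [S(1−0.59)/(4σ)]^(1/4) = 175.7 K.
Final:   T₂ = [S(1−0.834)/(4σ)]^(1/4) = 140.1 K.
ΔT = T₂ − T₁ = -35.54 K.

-35.5 K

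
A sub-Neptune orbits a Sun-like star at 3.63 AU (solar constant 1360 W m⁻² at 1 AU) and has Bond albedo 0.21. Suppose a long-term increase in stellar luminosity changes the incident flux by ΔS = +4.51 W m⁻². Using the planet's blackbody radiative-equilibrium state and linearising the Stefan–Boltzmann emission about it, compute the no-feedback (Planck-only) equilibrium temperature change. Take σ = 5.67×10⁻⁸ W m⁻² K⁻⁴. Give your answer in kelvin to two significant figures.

1.5 kelvin

Flux at the orbit: S = 1360/(3.63)² = 103.2 W m⁻².
Reference equilibrium: T_e = [S(1−α)/(4σ)]^(1/4) = 137.7 K.
TOA radiative forcing: ΔF = (1−α)ΔS/4 = 0.79·(+4.51)/4 = 0.8907 W m⁻².
Planck response: λ_P = 4σT_e³ = 4·5.67×10⁻⁸·(137.7)³ = 0.5921 W m⁻²/K.
ΔT₀ = ΔF/λ_P = 0.8907/0.5921 = 1.50 K.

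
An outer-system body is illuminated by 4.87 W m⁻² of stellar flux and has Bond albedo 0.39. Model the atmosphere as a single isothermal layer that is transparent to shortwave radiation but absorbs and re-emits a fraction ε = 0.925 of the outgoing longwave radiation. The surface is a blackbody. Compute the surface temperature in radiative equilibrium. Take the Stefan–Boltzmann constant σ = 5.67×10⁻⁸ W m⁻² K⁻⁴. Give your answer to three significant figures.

At the top of the atmosphere, σT_e⁴ = S(1−α)/4 = 0.7427 W m⁻², giving T_e = 60.16 K.
For a single slab of emissivity ε, T_s⁴ = 2T_e⁴/(2−ε); thus T_s = 60.16·(1.86)^(1/4) = 70.26 K.

70.3 kelvin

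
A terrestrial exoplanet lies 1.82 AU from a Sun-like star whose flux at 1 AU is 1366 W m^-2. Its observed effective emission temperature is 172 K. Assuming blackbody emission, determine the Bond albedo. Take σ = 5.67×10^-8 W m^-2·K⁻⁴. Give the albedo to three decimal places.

0.519

By the inverse-square law, S = 1366/1.82² = 412.4 W m^-2.
From σT⁴ = S(1−α)/4 we invert for α: 1−α = 4σT⁴/S.
σT⁴ = 49.62 W m^-2, so 4σT⁴ = 198.5 W m^-2.
1−α = 198.5/412.4 = 0.4813, so α = 0.5187.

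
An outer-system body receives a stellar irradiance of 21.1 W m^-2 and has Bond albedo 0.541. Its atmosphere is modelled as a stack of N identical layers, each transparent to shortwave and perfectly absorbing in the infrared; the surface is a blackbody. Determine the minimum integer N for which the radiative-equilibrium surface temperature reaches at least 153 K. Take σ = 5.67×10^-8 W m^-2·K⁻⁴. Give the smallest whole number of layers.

The effective emission temperature is T_e = [S(1−α)/(4σ)]^¼ = 80.84 K.
T_s = (N+1)^(1/4)·T_e ≥ 153 K requires N+1 ≥ (T_s/T_e)⁴ = (153/80.84)⁴ = 12.833.
The minimum whole number is N = 12.

12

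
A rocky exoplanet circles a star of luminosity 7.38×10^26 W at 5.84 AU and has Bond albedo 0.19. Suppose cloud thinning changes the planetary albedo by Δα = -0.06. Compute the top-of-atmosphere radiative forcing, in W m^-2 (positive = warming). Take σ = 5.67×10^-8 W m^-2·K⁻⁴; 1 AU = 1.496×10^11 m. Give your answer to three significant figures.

Orbital distance: d = 5.84 AU = 8.737×10^11 m.
Spreading L over a sphere of radius d: S = 7.38×10^26/(4π·8.74×10^11²) = 76.94 W m^-2.
TOA radiative forcing: ΔF = −S·Δα/4 = −76.94·(-0.06)/4 = 1.154 W m^-2.

1.15 W m^-2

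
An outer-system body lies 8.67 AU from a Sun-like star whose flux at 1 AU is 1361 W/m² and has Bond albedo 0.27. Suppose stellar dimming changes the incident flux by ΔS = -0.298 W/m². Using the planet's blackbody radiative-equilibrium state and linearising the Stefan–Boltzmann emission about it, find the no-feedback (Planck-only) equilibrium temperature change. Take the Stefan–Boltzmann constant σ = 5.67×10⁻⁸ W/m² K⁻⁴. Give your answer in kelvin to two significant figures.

Irradiance scales as 1/d², so S = 1361 W/m² × (1/8.67)² = 18.11 W/m².
The baseline emission temperature is T_e = 87.37 K.
ΔF = Δ[S(1−α)]/4 = (1−0.27)·-0.298/4 = -0.05438 W/m².
The Planck feedback parameter is 4σT_e³ = 0.1513 W/m²/K.
So ΔT₀ = -0.05438/0.1513 = -0.360 K.

-0.36 kelvin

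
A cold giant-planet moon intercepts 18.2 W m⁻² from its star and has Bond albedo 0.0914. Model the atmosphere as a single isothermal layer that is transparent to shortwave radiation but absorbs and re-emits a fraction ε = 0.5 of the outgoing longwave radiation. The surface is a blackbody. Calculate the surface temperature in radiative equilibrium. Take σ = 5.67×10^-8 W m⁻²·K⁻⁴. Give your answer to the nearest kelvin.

The planet radiates to space at T_e = [S(1−α)/(4σ)]^(1/4) = 92.41 K.
Surface balance with a leaky layer gives σT_s⁴ = σT_e⁴·2/(2−ε), so T_s = T_e·[2/(2−0.5)]^(1/4) = 99.30 K.

99 kelvin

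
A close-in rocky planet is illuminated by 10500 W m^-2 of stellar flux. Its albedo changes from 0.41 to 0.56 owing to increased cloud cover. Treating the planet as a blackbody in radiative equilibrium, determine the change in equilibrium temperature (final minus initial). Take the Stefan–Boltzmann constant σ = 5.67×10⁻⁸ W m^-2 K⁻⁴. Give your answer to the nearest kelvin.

Initial: T₁ = [S(1−0.41)/(4σ)]^(1/4) = 406.5 K.
After:  T₂ = [10500·0.44/(4σ)]^(1/4) = 377.8 K.
Change: 377.8 − 406.5 = -28.75 K.

-29 kelvin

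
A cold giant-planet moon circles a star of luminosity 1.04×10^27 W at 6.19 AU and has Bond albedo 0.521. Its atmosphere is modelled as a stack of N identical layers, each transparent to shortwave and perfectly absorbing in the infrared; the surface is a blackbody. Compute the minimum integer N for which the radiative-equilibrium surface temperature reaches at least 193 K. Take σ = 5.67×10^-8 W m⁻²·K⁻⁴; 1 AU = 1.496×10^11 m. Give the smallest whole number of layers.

Orbital distance: d = 6.19 AU = 9.260×10^11 m.
S = L/(4πd²) = 96.51 W m⁻².
OLR = S(1−α)/4 = 11.56 W m⁻²; the top layer radiates at T_e = 119.5 K.
T_s = (N+1)^(1/4)·T_e ≥ 193 K requires N+1 ≥ (T_s/T_e)⁴ = (193/119.5)⁴ = 6.807.
So N ≥ 5.807; the smallest integer is N = 6.

6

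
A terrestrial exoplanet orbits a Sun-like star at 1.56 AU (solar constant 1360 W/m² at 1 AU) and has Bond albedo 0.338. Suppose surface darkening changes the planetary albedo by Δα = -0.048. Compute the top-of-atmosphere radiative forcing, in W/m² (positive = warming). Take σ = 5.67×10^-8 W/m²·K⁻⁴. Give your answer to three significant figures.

Flux at the orbit: S = 1360/(1.56)² = 558.8 W/m².
The change in absorbed flux is Δ[S(1−α)/4] = −SΔα/4 = 6.706 W/m².

6.71 W/m²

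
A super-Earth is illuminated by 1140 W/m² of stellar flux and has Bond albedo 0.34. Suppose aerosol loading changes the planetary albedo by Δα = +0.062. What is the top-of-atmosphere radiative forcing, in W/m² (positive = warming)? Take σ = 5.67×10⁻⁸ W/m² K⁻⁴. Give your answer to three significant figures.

-17.7 W/m²

The change in absorbed flux is Δ[S(1−α)/4] = −SΔα/4 = -17.67 W/m².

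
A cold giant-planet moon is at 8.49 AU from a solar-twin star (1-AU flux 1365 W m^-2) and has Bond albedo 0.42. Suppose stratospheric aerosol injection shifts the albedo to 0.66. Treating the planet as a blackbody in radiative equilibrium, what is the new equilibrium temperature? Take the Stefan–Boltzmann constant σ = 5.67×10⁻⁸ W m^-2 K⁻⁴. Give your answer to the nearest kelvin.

Flux at the orbit: S = 1365/(8.49)² = 18.94 W m^-2.
New equilibrium: T₂ = [(1−0.66)·18.94/(4σ)]^(1/4) = 72.99 K.

73 K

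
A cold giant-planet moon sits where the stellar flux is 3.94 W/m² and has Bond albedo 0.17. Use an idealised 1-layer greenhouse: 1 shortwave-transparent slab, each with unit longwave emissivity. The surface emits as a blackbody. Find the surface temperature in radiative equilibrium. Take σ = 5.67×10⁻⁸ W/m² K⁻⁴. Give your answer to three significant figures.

73.3 K

The effective emission temperature is T_e = [S(1−α)/(4σ)]^¼ = 61.62 K.
With N = 1 opaque layers, T_s = (N+1)^(1/4)·T_e = 2^(1/4)·61.62 = 73.28 K.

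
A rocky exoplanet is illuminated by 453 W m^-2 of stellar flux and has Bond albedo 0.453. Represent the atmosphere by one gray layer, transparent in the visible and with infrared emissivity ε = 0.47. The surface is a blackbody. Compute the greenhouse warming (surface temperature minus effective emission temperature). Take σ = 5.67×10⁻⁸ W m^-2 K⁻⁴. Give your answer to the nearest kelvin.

At the top of the atmosphere, σT_e⁴ = S(1−α)/4 = 61.95 W m^-2, giving T_e = 181.8 K.
The surface balance (absorbed SW + ε·downward IR = σT_s⁴) with T_a⁴ = T_s⁴/2 reduces to T_s = T_e·[2/(2−ε)]^¼ = 194.4 K.
Greenhouse warming: T_s − T_e = 12.59 K.

13 kelvin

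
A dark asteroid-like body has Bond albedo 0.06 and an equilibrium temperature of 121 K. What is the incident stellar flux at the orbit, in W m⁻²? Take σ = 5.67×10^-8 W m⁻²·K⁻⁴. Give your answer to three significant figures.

51.7 W m⁻²

Invert the energy balance for S: S = 4σT⁴/(1−α).
σT⁴ = 5.67×10⁻⁸·(121)⁴ = 12.15 W m⁻².
So S = 4×12.15/(1−0.06) = 51.72 W m⁻².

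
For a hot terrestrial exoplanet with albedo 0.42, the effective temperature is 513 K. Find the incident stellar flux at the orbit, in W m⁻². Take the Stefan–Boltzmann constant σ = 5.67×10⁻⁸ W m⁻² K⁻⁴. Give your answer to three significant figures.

From S(1−α)/4 = σT⁴: S = 4σT⁴/(1−α).
The emitted flux is σT⁴ = 3927 W m⁻².
So S = 4×3927/(1−0.42) = 27080 W m⁻².

27100 W m⁻²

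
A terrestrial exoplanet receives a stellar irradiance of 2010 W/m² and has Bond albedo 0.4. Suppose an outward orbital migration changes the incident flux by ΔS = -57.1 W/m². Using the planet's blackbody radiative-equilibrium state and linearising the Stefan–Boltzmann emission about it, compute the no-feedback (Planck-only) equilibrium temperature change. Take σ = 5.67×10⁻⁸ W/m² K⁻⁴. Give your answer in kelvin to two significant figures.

Reference equilibrium: T_e = [S(1−α)/(4σ)]^(1/4) = 270.0 K.
Only a fraction (1−α) is absorbed and it's spread over 4πR², so ΔF = (1−α)ΔS/4 = -8.565 W/m².
Planck response: λ_P = 4σT_e³ = 4·5.67×10⁻⁸·(270.0)³ = 4.466 W/m²/K.
So ΔT₀ = -8.565/4.466 = -1.92 K.

-1.9 K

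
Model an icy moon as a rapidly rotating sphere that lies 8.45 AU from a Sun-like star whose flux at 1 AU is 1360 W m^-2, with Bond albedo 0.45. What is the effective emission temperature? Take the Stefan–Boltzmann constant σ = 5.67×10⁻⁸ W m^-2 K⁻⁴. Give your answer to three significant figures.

82.4 K

Flux at the orbit: S = 1360/(8.45)² = 19.05 W m^-2.
Averaging over the sphere, the absorbed flux is S(1−α)/4 = 2.619 W m^-2.
Balancing against σT⁴: T = (2.619/5.67×10⁻⁸)^(1/4) = 82.44 K.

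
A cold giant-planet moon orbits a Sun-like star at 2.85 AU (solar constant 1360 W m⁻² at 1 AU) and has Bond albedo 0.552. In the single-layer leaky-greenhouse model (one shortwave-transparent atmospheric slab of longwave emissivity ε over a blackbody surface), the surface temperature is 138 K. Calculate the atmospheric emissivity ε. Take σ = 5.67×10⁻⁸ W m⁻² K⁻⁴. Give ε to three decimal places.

0.176

Irradiance scales as 1/d², so S = 1360 W m⁻² × (1/2.85)² = 167.4 W m⁻².
TOA balance gives T_e = 134.9 K.
Since (2−ε)/2 = (T_e/T_s)⁴ = 0.9119, ε = 0.1761.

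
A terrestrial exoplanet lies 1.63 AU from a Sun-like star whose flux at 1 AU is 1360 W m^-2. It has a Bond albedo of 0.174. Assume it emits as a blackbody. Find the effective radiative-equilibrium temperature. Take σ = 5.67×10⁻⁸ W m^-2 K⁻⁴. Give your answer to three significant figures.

Irradiance scales as 1/d², so S = 1360 W m^-2 × (1/1.63)² = 511.9 W m^-2.
The planet absorbs (1−α)S over its disc πR² and re-emits over 4πR², so the mean absorbed flux is (1−0.174)·511.9/4 = 105.7 W m^-2.
Balancing against σT⁴: T = (105.7/5.67×10⁻⁸)^(1/4) = 207.8 K.

208 K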